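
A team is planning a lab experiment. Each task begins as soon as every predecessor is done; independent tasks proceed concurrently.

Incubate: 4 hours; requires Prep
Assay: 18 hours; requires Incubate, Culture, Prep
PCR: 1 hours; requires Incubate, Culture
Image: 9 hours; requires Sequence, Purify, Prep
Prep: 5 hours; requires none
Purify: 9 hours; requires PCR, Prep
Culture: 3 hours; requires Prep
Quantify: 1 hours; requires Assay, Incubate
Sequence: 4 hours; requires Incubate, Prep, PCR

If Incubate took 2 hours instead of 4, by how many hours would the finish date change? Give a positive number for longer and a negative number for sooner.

-1

The binding path is Prep→Incubate→PCR→Purify→Image = 5+4+1+9+9 = 28; finish at 28 hours.
Since Incubate is critical, the -2 change carries straight to that chain (now 26 hours).
Now Prep→Culture→PCR→Purify→Image = 5+3+1+9+9 = 27 is longest, so the finish becomes 27 hours.
Change in finish: 27 − 28 = -1 hours.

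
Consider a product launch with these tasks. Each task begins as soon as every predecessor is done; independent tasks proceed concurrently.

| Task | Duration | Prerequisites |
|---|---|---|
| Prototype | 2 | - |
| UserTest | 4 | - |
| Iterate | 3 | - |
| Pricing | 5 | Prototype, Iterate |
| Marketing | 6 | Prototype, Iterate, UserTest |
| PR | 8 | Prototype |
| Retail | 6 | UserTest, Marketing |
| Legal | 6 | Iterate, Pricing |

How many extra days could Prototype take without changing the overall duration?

Critical path: UserTest→Marketing→Retail = 4+6+6 = 16, so the finish is 16 days.
Prototype finishes as early as 2 and must finish by 4.
So Prototype can slip 4 − 2 = 2 days.

2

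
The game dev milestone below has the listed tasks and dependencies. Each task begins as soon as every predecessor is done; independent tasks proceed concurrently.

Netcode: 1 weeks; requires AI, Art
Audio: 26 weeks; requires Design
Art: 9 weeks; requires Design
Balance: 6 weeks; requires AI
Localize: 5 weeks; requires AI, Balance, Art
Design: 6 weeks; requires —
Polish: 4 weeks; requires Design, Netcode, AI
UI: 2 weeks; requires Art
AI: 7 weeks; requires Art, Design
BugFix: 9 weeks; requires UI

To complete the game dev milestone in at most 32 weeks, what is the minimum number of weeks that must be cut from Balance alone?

Current finish: 33 weeks; target: 32.
Balance is on every critical path, so each week cut from Balance cuts the finish by one (this holds down to a finish of 32).
Need 33 − 32 = 1 week off Balance → Balance becomes 5 weeks, finish becomes 32.

1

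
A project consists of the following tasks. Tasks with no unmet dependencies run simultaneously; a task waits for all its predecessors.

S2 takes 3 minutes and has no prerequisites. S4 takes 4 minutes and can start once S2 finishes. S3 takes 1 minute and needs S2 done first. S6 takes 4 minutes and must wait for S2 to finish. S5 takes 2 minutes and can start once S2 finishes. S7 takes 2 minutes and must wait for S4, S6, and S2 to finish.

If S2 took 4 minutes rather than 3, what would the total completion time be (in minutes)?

Critical path before the change: S2→S4→S7 = 3+4+2 = 9 giving 9 minutes.
Since S2 is critical, the +1 change carries straight to that chain (now 10 minutes).
That remains the longest chain; total 10 minutes.

10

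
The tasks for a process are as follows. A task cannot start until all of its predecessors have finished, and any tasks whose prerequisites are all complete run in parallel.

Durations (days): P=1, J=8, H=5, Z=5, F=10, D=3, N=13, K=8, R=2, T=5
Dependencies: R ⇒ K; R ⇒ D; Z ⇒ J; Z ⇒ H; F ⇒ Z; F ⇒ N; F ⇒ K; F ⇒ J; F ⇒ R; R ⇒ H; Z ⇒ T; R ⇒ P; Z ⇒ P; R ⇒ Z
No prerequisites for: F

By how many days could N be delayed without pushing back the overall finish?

2

The longest chain is F→R→Z→J = 10+2+5+8 = 25; overall finish 25 days.
Longest path through N: 23 days (earliest finish 23, latest finish 25).
Slack of N = 12 − 10 = 2 days.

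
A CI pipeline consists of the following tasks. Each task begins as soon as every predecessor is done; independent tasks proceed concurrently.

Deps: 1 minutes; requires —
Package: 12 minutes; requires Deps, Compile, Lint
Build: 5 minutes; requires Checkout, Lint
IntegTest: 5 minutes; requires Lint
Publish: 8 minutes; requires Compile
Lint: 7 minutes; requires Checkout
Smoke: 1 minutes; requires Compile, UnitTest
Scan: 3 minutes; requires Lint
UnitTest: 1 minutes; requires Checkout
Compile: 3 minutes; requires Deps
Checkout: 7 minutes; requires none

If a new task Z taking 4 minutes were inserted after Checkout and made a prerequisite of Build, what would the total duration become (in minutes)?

Originally the schedule takes 26 minutes.
With Z inserted, Build now waits for max(Checkout, Lint, Z).
New critical path: Checkout→Lint→Package = 7+7+12 = 26 ⇒ 26 minutes.

26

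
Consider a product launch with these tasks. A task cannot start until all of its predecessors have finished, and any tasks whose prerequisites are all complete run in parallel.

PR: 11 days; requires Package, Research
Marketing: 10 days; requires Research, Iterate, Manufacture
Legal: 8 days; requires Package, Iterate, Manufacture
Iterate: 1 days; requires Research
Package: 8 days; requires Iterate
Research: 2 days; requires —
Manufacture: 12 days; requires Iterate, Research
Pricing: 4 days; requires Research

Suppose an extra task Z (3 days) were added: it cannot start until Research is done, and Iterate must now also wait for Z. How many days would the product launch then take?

28

Originally the product launch takes 25 days.
With Z inserted, Iterate now waits for max(Research, Z).
New critical path: Research→Z→Iterate→Manufacture→Marketing = 2+3+1+12+10 = 28 ⇒ 28 days.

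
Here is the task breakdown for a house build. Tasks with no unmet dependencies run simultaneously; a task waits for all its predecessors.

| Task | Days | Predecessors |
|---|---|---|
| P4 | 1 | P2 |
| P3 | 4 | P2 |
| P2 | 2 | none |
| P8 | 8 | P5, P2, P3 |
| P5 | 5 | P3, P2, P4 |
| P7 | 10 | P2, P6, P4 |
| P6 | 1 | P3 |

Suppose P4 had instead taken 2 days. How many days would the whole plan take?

19

Baseline: P2→P3→P5→P8 = 2+4+5+8 = 19 → 19 days.
The longest path through P4 is only 16 days, so P4 has float 3.
No other chain overtakes it, so the finish is 19 days.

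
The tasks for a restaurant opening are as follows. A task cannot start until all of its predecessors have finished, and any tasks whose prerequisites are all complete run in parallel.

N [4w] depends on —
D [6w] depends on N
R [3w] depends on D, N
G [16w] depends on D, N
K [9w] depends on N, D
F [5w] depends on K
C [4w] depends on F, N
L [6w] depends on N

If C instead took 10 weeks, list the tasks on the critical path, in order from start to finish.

Critical path before the change: N→D→K→F→C = 4+6+9+5+4 = 28 giving 28 weeks.
C lies on that path, so at 10 weeks the path becomes 34 weeks.
The critical path is still N→D→K→F→C; finish is now 34 weeks.

N, D, K, F, C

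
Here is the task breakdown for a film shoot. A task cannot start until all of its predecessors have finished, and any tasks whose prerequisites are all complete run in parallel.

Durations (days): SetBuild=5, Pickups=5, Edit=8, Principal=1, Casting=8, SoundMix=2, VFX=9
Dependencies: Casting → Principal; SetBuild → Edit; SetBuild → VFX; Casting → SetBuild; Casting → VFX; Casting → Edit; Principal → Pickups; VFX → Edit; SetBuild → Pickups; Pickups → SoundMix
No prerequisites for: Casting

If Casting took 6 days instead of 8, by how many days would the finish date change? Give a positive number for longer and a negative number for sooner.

-2

The binding path is Casting→SetBuild→VFX→Edit = 8+5+9+8 = 30; finish at 30 days.
Casting is on the critical path; changing it to 6 makes that path 28 days.
The critical path is still Casting→SetBuild→VFX→Edit; finish is now 28 days.
Change in finish: 28 − 30 = -2 days.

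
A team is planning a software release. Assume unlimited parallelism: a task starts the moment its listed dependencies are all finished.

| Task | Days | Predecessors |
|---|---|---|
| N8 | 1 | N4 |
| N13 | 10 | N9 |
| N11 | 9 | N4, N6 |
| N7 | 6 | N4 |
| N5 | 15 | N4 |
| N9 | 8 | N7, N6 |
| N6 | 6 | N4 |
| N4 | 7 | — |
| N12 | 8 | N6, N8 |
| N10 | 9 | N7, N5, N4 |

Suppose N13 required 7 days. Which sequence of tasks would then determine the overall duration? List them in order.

N4, N5, N10

Critical path before the change: N4→N7→N9→N13 = 7+6+8+10 = 31 giving 31 days.
N13 is on the critical path; changing it to 7 makes that path 28 days.
Now N4→N5→N10 = 7+15+9 = 31 is longest, so the finish becomes 31 days.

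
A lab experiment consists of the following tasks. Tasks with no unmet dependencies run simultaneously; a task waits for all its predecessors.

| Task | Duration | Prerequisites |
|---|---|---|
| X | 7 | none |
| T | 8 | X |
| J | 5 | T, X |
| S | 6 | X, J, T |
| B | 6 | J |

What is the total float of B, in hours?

0

The longest chain is X→T→J→S = 7+8+5+6 = 26; overall finish 26 hours.
B finishes as early as 26 and must finish by 26.
So B can slip 26 − 26 = 0 hours.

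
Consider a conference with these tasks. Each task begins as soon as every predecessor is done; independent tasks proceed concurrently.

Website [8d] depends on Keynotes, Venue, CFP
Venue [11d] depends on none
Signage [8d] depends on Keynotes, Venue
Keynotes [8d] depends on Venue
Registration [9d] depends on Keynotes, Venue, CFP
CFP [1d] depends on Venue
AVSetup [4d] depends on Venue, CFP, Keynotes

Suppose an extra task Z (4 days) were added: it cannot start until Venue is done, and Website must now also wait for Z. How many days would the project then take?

28

Originally the project takes 28 days.
With Z inserted, Website now waits for max(Keynotes, Venue, CFP, Z).
New critical path: Venue→Keynotes→Registration = 11+8+9 = 28 ⇒ 28 days.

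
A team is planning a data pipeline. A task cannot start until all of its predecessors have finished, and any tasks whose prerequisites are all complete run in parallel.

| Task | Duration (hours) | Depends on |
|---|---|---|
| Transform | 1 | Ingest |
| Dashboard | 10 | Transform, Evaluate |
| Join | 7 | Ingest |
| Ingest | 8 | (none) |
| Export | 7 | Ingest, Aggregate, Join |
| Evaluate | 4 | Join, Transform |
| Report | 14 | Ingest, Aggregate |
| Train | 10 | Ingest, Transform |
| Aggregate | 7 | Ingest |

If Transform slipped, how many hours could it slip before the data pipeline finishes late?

Critical path: Ingest→Join→Evaluate→Dashboard = 8+7+4+10 = 29, so the finish is 29 hours.
Transform finishes as early as 9 and must finish by 15.
Slack of Transform = 14 − 8 = 6 hours.

6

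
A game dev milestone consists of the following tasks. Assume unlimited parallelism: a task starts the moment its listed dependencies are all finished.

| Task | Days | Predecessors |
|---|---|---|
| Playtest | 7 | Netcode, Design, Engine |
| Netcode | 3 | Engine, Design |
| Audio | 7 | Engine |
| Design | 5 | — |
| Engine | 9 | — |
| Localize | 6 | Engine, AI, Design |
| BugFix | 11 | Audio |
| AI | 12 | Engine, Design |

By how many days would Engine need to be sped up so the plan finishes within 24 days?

3

Current finish: 27 days; target: 24.
Engine is on every critical path, so each day cut from Engine cuts the finish by one (this holds down to a finish of 23).
Need 27 − 24 = 3 days off Engine → Engine becomes 6 days, finish becomes 24.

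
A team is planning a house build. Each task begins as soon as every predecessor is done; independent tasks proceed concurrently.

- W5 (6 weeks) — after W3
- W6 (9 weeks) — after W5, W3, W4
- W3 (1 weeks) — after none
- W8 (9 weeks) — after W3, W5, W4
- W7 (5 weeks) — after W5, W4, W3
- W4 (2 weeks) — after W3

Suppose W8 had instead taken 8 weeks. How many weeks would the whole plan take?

The binding path is W3→W5→W8 = 1+6+9 = 16; finish at 16 weeks.
W8 is on the critical path; changing it to 8 makes that path 15 weeks.
New critical path: W3→W5→W6 = 1+6+9 = 16 ⇒ 16 weeks.

16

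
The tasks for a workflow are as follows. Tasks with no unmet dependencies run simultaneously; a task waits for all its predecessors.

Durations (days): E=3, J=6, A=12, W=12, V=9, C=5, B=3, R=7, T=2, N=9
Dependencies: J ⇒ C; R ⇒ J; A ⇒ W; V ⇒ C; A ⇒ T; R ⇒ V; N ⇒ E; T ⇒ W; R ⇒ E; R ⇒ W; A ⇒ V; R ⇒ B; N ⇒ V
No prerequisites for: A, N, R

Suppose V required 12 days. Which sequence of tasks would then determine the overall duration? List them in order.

A, V, C

The binding path is A→V→C = 12+9+5 = 26; finish at 26 days.
V lies on that path, so at 12 days the path becomes 29 days.
That remains the longest chain; total 29 days.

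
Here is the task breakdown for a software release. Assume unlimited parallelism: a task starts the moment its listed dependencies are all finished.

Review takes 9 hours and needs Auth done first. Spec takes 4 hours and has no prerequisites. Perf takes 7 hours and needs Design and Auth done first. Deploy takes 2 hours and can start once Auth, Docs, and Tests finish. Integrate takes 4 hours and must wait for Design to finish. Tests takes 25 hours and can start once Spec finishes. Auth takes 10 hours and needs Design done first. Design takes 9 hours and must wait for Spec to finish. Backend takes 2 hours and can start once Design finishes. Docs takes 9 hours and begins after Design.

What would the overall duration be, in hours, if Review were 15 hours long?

38

Critical path before the change: Spec→Design→Auth→Review = 4+9+10+9 = 32 giving 32 hours.
Since Review is critical, the +6 change carries straight to that chain (now 38 hours).
No other chain overtakes it, so the finish is 38 hours.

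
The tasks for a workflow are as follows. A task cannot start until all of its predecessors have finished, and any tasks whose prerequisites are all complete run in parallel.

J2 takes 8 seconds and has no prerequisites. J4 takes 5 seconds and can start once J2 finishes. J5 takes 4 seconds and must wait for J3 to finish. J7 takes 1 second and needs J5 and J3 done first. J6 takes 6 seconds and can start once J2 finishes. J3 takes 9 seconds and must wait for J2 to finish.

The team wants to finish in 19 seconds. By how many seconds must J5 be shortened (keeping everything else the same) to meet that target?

3

Current finish: 22 seconds; target: 19.
J5 is on every critical path, so each second cut from J5 cuts the finish by one (this holds down to a finish of 19).
Need 22 − 19 = 3 seconds off J5 → J5 becomes 1 second, finish becomes 19.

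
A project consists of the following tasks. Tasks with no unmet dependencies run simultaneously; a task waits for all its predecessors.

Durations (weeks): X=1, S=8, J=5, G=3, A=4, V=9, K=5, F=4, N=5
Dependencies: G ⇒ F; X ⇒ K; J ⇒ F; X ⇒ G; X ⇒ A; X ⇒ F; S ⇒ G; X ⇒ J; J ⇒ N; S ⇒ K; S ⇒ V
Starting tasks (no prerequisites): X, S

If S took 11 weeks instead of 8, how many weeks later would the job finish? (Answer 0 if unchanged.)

3

Baseline: S→V = 8+9 = 17 → 17 weeks.
S is on the critical path; changing it to 11 makes that path 20 weeks.
That remains the longest chain; total 20 weeks.
Change in finish: 20 − 17 = +3 weeks.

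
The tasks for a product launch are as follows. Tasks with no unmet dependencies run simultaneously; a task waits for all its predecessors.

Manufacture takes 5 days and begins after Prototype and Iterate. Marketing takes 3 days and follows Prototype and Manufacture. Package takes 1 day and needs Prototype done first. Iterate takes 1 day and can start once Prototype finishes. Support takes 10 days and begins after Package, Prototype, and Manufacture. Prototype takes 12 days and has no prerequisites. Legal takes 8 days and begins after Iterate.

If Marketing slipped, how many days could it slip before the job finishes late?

Critical path: Prototype→Iterate→Manufacture→Support = 12+1+5+10 = 28, so the finish is 28 days.
Marketing finishes as early as 21 and must finish by 28.
Slack of Marketing = 25 − 18 = 7 days.

7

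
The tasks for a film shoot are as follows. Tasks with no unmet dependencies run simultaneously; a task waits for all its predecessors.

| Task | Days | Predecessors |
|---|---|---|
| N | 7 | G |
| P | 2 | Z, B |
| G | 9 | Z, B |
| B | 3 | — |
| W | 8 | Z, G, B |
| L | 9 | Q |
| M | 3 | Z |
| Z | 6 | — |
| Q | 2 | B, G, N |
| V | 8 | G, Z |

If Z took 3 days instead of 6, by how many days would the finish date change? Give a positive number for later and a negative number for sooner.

-3

Baseline: Z→G→N→Q→L = 6+9+7+2+9 = 33 → 33 days.
Z is on the critical path; changing it to 3 makes that path 30 days.
New critical path: B→G→N→Q→L = 3+9+7+2+9 = 30 ⇒ 30 days.
Change in finish: 30 − 33 = -3 days.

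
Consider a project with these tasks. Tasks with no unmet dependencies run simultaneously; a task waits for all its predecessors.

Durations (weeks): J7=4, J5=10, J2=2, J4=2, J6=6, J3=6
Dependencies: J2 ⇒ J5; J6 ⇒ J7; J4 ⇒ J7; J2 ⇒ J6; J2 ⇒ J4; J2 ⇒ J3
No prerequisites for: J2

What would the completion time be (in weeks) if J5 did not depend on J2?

With the dependency in place, J2→J5 = 2+10 = 12 sets the finish at 12 weeks.
Without J2→J5, J5's earliest start moves from 2 to 0.
New critical path: J2→J6→J7 = 2+6+4 = 12 ⇒ 12 weeks.

12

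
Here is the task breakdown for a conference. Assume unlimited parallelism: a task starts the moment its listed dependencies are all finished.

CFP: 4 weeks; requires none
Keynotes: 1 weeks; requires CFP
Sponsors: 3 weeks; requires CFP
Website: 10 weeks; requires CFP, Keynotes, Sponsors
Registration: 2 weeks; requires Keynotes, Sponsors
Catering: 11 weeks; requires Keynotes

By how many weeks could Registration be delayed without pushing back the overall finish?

8

The longest chain is CFP→Sponsors→Website = 4+3+10 = 17; overall finish 17 weeks.
The longest chain containing Registration totals 9 weeks.
Slack of Registration = 15 − 7 = 8 weeks.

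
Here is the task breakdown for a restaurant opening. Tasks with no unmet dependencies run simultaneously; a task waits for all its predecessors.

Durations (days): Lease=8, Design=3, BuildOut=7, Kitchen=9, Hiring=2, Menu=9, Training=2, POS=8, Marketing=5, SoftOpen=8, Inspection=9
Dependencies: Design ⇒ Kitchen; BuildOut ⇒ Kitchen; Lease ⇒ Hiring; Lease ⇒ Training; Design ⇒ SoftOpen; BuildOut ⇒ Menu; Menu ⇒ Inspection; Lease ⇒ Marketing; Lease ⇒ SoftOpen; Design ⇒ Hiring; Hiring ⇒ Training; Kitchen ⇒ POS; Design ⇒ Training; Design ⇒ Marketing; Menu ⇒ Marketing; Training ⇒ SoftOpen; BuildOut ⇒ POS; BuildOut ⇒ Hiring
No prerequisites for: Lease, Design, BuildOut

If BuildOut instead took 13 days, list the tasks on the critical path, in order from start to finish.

BuildOut, Menu, Inspection

The binding path is BuildOut→Menu→Inspection = 7+9+9 = 25; finish at 25 days.
Since BuildOut is critical, the +6 change carries straight to that chain (now 31 days).
The critical path is still BuildOut→Menu→Inspection; finish is now 31 days.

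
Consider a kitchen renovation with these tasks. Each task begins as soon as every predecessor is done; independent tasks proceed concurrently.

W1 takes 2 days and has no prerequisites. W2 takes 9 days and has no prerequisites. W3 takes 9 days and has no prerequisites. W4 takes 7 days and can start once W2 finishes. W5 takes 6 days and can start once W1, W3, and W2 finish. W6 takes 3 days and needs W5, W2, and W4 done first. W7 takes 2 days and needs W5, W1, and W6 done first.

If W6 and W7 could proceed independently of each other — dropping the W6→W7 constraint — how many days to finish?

19

With the dependency in place, W2→W4→W6→W7 = 9+7+3+2 = 21 sets the finish at 21 days.
Without W6→W7, W7's earliest start moves from 19 to 15.
New critical path: W2→W4→W6 = 9+7+3 = 19 ⇒ 19 days.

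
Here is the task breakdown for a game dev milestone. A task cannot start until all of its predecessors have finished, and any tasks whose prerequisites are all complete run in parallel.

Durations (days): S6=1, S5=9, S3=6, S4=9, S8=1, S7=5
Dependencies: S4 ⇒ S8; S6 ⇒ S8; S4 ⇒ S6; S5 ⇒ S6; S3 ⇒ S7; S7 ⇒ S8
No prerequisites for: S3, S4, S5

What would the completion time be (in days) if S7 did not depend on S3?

11

With the dependency in place, S3→S7→S8 = 6+5+1 = 12 sets the finish at 12 days.
Without S3→S7, S7's earliest start moves from 6 to 0.
After: S4→S6→S8 = 9+1+1 = 11 → 11 days.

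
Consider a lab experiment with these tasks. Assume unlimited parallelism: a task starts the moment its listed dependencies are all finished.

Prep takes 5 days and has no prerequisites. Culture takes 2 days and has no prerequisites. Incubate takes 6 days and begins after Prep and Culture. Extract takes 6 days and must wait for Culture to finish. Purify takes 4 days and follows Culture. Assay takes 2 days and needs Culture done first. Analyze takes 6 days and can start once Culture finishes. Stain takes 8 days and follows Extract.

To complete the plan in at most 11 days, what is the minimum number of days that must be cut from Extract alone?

5

Current finish: 16 days; target: 11.
Extract is on every critical path, so each day cut from Extract cuts the finish by one (this holds down to a finish of 11).
Need 16 − 11 = 5 days off Extract → Extract becomes 1 day, finish becomes 11.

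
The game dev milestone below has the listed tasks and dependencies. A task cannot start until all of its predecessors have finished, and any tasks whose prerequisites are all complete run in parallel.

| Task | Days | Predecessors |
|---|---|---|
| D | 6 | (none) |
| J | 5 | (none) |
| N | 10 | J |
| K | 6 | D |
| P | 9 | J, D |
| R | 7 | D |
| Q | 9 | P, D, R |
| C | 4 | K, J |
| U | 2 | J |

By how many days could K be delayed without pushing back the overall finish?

The longest chain is D→P→Q = 6+9+9 = 24; overall finish 24 days.
Longest path through K: 16 days (earliest finish 12, latest finish 20).
Slack of K = 14 − 6 = 8 days.

8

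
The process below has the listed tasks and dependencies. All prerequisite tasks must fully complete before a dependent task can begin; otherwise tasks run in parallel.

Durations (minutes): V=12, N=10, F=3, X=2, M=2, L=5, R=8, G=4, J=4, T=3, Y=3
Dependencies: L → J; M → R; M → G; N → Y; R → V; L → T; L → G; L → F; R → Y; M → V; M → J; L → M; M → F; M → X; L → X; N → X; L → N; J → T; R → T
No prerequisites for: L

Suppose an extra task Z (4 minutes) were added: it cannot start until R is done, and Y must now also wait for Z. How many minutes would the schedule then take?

27

Originally the schedule takes 27 minutes.
With Z inserted, Y now waits for max(R, N, Z).
New critical path: L→M→R→V = 5+2+8+12 = 27 ⇒ 27 minutes.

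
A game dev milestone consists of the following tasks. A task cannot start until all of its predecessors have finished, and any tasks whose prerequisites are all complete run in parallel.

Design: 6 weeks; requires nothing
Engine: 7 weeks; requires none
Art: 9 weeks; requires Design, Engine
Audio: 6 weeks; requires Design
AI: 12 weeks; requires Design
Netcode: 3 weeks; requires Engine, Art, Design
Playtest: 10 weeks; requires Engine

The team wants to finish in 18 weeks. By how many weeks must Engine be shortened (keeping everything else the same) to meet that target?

Current finish: 19 weeks; target: 18.
Engine is on every critical path, so each week cut from Engine cuts the finish by one (this holds down to a finish of 18).
Need 19 − 18 = 1 week off Engine → Engine becomes 6 weeks, finish becomes 18.

1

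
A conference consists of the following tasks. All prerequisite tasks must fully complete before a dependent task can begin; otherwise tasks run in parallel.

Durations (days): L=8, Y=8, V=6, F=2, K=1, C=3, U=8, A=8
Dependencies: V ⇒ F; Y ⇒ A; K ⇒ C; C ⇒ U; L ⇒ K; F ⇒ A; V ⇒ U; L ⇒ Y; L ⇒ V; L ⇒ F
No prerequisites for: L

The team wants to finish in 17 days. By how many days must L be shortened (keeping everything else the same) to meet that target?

7

Current finish: 24 days; target: 17.
L is on every critical path, so each day cut from L cuts the finish by one (this holds down to a finish of 17).
Need 24 − 17 = 7 days off L → L becomes 1 day, finish becomes 17.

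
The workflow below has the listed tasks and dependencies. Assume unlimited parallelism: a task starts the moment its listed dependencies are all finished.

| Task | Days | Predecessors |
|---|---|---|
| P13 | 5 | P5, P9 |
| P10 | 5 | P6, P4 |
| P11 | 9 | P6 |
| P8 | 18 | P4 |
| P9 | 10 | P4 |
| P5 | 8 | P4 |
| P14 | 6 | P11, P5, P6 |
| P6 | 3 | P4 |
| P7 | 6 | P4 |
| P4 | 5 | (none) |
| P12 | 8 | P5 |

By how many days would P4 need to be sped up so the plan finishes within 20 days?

3

Current finish: 23 days; target: 20.
P4 is on every critical path, so each day cut from P4 cuts the finish by one (this holds down to a finish of 19).
Need 23 − 20 = 3 days off P4 → P4 becomes 2 days, finish becomes 20.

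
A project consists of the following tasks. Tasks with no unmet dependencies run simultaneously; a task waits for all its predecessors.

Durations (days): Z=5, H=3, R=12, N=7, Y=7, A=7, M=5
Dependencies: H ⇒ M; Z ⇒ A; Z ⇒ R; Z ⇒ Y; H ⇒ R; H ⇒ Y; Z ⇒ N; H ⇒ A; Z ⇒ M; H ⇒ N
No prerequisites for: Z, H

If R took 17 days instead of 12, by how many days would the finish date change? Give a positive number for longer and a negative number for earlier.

5

As given, the longest chain is Z→R = 5+12 = 17, so the finish is 17 days.
R lies on that path, so at 17 days the path becomes 22 days.
No other chain overtakes it, so the finish is 22 days.
Change in finish: 22 − 17 = +5 days.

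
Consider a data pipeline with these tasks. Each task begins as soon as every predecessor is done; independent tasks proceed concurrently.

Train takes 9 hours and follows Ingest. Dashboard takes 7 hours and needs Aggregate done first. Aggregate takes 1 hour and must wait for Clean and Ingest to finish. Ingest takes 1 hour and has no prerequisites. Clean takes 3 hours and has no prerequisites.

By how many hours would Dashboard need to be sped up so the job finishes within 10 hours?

Current finish: 11 hours; target: 10.
Dashboard is on every critical path, so each hour cut from Dashboard cuts the finish by one (this holds down to a finish of 10).
Need 11 − 10 = 1 hour off Dashboard → Dashboard becomes 6 hours, finish becomes 10.

1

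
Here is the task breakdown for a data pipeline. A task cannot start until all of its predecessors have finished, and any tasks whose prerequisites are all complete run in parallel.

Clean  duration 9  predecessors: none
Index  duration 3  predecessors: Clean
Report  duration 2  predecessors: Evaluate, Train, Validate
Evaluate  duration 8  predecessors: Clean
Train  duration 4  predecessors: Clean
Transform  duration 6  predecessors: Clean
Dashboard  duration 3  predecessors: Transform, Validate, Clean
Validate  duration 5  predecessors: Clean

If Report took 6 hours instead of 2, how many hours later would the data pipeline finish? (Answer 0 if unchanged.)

4

As given, the longest chain is Clean→Evaluate→Report = 9+8+2 = 19, so the finish is 19 hours.
Report is on the critical path; changing it to 6 makes that path 23 hours.
The critical path is still Clean→Evaluate→Report; finish is now 23 hours.
Change in finish: 23 − 19 = +4 hours.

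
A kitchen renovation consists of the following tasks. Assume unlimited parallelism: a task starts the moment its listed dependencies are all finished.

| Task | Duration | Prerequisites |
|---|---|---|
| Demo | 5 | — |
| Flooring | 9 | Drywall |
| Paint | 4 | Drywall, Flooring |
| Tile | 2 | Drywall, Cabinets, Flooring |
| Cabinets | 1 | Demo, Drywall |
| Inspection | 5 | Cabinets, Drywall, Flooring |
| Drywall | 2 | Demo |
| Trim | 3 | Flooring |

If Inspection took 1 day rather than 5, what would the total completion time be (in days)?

20

Critical path before the change: Demo→Drywall→Flooring→Inspection = 5+2+9+5 = 21 giving 21 days.
Inspection lies on that path, so at 1 day the path becomes 17 days.
New critical path: Demo→Drywall→Flooring→Paint = 5+2+9+4 = 20 ⇒ 20 days.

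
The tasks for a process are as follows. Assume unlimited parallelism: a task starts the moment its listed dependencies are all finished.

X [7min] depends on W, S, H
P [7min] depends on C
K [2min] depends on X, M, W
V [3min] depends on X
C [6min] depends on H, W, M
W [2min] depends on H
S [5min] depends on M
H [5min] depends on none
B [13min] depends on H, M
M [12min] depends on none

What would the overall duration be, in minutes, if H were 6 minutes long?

Critical path before the change: M→S→X→V = 12+5+7+3 = 27 giving 27 minutes.
H has 7 minutes of float (longest path through it is 20).
That remains the longest chain; total 27 minutes.

27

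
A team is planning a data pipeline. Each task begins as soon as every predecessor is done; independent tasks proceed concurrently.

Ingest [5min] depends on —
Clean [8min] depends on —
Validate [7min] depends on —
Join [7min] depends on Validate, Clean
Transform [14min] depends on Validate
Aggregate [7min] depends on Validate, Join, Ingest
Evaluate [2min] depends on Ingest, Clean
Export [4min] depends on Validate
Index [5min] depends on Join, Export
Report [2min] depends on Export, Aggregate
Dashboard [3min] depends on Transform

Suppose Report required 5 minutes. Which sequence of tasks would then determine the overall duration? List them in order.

Critical path before the change: Clean→Join→Aggregate→Report = 8+7+7+2 = 24 giving 24 minutes.
Since Report is critical, the +3 change carries straight to that chain (now 27 minutes).
No other chain overtakes it, so the finish is 27 minutes.

Clean, Join, Aggregate, Report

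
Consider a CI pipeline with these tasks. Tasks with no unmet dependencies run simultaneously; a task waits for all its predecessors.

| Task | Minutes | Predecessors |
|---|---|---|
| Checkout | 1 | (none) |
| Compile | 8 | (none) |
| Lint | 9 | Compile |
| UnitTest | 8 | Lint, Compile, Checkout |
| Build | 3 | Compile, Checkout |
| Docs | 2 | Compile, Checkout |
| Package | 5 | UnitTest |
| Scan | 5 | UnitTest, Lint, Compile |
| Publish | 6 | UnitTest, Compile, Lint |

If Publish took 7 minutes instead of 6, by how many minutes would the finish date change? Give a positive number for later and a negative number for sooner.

The binding path is Compile→Lint→UnitTest→Publish = 8+9+8+6 = 31; finish at 31 minutes.
Since Publish is critical, the +1 change carries straight to that chain (now 32 minutes).
That remains the longest chain; total 32 minutes.
Change in finish: 32 − 31 = +1 minutes.

1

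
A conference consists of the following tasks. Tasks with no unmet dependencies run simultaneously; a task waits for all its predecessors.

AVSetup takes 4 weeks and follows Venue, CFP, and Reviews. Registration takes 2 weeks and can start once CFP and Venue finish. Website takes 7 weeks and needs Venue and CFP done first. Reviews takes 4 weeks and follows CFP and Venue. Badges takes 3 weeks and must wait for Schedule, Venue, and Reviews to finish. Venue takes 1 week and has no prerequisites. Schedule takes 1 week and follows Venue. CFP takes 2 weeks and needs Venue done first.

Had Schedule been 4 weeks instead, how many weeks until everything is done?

Actual critical path: Venue→CFP→Reviews→AVSetup = 1+2+4+4 = 11 ⇒ 11 weeks.
Schedule has 6 weeks of float (longest path through it is 5).
No other chain overtakes it, so the finish is 11 weeks.

11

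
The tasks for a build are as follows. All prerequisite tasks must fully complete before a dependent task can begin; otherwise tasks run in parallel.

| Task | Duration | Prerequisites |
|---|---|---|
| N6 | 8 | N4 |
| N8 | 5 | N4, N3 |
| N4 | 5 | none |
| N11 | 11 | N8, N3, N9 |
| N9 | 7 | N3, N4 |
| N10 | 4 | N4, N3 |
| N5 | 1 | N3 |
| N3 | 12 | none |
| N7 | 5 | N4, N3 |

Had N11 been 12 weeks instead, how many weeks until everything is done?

Actual critical path: N3→N9→N11 = 12+7+11 = 30 ⇒ 30 weeks.
N11 lies on that path, so at 12 weeks the path becomes 31 weeks.
That remains the longest chain; total 31 weeks.

31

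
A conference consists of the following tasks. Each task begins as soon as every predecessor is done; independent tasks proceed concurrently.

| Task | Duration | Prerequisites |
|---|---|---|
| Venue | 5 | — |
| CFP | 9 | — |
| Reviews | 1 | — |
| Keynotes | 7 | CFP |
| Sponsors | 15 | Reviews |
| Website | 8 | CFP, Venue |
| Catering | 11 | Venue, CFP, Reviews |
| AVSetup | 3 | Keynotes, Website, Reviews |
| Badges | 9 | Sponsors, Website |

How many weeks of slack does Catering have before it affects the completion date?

6

CFP→Website→Badges = 9+8+9 = 26 sets the makespan at 26 weeks.
The longest chain containing Catering totals 20 weeks.
So Catering can slip 26 − 20 = 6 weeks.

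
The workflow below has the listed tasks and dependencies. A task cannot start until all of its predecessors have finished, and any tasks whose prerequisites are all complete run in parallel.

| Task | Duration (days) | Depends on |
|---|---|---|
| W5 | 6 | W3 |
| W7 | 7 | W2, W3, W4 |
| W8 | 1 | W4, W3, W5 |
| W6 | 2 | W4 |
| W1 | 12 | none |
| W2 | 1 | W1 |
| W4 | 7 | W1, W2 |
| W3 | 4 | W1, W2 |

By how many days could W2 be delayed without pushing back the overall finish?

The longest chain is W1→W2→W4→W7 = 12+1+7+7 = 27; overall finish 27 days.
The longest chain containing W2 totals 27 days.
Float = 27 − 27 = 0.

0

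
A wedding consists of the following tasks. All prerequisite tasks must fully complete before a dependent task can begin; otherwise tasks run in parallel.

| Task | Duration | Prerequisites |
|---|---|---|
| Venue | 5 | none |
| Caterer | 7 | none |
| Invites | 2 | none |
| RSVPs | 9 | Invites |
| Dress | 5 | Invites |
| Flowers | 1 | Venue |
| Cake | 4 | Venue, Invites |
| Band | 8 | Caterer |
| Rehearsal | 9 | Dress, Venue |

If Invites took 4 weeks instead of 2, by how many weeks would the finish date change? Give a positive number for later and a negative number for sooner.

The binding path is Invites→Dress→Rehearsal = 2+5+9 = 16; finish at 16 weeks.
Invites is on the critical path; changing it to 4 makes that path 18 weeks.
That remains the longest chain; total 18 weeks.
Change in finish: 18 − 16 = +2 weeks.

2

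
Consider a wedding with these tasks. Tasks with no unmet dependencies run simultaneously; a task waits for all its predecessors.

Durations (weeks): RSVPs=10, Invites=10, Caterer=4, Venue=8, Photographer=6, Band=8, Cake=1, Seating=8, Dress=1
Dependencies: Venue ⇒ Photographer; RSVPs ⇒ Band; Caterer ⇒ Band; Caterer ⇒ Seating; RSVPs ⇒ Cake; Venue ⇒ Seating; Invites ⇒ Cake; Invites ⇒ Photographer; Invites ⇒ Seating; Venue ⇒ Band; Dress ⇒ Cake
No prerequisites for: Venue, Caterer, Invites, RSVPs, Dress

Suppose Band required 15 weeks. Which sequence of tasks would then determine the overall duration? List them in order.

As given, the longest chain is RSVPs→Band = 10+8 = 18, so the finish is 18 weeks.
Since Band is critical, the +7 change carries straight to that chain (now 25 weeks).
The critical path is still RSVPs→Band; finish is now 25 weeks.

RSVPs, Band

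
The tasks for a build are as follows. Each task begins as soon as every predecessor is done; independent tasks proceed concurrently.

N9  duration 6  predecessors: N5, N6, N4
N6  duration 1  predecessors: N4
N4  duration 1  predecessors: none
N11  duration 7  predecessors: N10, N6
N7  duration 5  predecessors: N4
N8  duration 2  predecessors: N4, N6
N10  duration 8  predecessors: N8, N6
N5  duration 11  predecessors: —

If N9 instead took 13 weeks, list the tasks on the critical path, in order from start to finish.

As given, the longest chain is N4→N6→N8→N10→N11 = 1+1+2+8+7 = 19, so the finish is 19 weeks.
N9 has 2 weeks of float (longest path through it is 17).
Now N5→N9 = 11+13 = 24 is longest, so the finish becomes 24 weeks.

N5, N9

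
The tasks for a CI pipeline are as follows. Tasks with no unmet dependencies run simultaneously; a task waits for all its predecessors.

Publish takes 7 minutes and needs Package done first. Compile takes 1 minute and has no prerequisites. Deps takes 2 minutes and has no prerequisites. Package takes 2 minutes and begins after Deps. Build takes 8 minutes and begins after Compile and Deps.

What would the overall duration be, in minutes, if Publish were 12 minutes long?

Critical path before the change: Deps→Package→Publish = 2+2+7 = 11 giving 11 minutes.
Publish is on the critical path; changing it to 12 makes that path 16 minutes.
That remains the longest chain; total 16 minutes.

16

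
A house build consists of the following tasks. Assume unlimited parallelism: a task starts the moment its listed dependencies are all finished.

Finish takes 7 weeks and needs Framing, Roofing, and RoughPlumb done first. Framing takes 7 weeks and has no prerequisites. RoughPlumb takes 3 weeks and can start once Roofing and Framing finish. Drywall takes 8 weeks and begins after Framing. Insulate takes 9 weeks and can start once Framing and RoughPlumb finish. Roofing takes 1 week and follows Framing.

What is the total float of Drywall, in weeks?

Critical path: Framing→Roofing→RoughPlumb→Insulate = 7+1+3+9 = 20, so the finish is 20 weeks.
The longest chain containing Drywall totals 15 weeks.
Float = 20 − 15 = 5.

5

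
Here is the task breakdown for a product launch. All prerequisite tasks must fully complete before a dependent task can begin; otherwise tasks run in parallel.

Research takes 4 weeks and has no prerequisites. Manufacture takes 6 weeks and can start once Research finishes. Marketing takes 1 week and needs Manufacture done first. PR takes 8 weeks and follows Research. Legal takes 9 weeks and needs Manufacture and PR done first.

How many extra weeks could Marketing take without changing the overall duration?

Critical path: Research→PR→Legal = 4+8+9 = 21, so the finish is 21 weeks.
Marketing finishes as early as 11 and must finish by 21.
Slack of Marketing = 20 − 10 = 10 weeks.

10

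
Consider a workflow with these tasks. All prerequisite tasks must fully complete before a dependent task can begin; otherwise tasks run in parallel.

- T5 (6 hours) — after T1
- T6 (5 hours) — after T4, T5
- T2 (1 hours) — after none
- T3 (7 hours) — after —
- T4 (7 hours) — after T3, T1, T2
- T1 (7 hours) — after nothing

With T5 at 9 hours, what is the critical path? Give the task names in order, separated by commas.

T1, T5, T6

As given, the longest chain is T1→T4→T6 = 7+7+5 = 19, so the finish is 19 hours.
The longest path through T5 is only 18 hours, so T5 has float 1.
The binding chain switches to T1→T5→T6 = 7+9+5 = 21; finish 21 hours.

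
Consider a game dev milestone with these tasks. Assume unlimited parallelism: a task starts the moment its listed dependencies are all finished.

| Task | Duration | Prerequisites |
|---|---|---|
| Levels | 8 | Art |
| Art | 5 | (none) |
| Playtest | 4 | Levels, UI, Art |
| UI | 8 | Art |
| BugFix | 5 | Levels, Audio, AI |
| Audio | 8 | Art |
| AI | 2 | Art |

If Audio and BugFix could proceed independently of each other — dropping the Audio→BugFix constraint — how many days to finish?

18

With the dependency in place, Art→Levels→BugFix = 5+8+5 = 18 sets the finish at 18 days.
Dropping Audio→BugFix doesn't change BugFix's earliest start (13); another predecessor still binds.
After: Art→Levels→BugFix = 5+8+5 = 18 → 18 days.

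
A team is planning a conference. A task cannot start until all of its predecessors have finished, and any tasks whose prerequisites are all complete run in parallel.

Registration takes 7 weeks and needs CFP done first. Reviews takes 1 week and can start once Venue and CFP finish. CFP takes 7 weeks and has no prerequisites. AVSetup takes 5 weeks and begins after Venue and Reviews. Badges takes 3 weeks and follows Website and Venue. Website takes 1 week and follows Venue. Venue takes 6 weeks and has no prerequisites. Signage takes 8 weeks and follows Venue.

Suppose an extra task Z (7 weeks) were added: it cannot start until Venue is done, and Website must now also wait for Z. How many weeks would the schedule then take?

17

Originally the schedule takes 14 weeks.
With Z inserted, Website now waits for max(Venue, Z).
New critical path: Venue→Z→Website→Badges = 6+7+1+3 = 17 ⇒ 17 weeks.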